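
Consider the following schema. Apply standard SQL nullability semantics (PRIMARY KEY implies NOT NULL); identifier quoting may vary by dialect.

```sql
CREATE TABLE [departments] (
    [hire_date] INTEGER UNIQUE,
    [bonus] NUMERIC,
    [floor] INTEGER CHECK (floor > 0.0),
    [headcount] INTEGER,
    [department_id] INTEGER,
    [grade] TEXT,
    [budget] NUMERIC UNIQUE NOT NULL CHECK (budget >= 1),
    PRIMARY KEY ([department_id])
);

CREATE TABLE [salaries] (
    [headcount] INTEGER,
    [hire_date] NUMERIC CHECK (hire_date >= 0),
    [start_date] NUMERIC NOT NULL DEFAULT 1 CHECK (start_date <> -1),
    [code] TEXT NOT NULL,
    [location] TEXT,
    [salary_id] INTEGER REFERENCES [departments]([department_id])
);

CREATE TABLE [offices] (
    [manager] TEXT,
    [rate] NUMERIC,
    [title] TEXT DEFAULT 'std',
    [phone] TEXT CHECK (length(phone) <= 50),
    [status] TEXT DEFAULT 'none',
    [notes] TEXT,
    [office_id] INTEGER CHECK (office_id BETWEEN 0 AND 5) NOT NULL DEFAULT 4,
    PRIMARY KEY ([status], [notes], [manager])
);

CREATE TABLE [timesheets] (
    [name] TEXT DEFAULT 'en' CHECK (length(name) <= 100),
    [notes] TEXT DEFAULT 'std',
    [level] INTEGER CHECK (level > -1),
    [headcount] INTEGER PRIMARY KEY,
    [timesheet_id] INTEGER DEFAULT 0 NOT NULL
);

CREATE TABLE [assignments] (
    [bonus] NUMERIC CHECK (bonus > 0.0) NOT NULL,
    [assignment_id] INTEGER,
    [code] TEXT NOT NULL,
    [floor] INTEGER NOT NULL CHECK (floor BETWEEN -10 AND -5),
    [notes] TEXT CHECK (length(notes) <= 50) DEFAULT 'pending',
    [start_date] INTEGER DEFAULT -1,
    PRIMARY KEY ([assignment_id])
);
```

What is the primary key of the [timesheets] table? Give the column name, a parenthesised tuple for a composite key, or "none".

headcount

headcount is declared PRIMARY KEY inline on the column.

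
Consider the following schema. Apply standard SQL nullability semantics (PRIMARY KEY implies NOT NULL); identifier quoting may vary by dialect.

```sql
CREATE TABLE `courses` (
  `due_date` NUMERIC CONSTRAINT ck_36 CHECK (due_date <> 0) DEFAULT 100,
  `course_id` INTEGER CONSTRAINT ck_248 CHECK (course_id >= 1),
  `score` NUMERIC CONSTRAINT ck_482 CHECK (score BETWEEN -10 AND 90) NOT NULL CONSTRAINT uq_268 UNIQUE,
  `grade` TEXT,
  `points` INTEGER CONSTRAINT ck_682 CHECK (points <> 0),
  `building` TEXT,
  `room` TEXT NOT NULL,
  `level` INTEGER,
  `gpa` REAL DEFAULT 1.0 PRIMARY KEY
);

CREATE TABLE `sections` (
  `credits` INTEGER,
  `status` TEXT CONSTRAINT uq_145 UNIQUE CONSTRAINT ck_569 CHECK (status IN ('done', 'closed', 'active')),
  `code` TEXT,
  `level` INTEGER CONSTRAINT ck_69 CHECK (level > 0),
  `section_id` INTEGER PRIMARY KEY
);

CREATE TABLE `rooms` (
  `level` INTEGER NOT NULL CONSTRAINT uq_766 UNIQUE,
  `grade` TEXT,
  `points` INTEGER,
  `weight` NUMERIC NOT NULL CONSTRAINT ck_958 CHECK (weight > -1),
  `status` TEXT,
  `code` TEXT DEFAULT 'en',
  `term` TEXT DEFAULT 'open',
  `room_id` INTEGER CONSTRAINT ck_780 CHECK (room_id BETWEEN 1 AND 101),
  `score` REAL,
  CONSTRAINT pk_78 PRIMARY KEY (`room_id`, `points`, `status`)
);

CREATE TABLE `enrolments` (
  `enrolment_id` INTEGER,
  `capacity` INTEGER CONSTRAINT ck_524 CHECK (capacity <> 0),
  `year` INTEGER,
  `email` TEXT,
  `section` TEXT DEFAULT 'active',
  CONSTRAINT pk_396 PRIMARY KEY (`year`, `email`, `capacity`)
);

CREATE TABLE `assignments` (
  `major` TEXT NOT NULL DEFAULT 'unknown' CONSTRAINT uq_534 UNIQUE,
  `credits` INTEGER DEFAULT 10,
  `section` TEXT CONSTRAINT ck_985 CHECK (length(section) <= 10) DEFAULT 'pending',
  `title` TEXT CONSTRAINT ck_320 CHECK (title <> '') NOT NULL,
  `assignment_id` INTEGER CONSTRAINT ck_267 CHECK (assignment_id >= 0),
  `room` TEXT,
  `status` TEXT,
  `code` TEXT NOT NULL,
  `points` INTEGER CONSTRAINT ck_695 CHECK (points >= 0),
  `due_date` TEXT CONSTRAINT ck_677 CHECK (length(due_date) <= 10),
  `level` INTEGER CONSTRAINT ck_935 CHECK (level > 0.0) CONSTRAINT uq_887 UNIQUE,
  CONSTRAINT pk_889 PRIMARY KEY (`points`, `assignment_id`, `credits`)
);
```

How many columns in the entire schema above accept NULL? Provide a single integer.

courses: 6 nullable (due_date, course_id, grade, points, building, level — PK (gpa) and explicit NOT NULL columns excluded).
sections: 4 nullable (credits, status, code, level — PK (section_id) and explicit NOT NULL columns excluded).
rooms: 4 nullable (grade, code, term, score — PK (room_id, points, status) and explicit NOT NULL columns excluded).
enrolments: 2 nullable (enrolment_id, section — PK (year, email, capacity) and explicit NOT NULL columns excluded).
assignments: 5 nullable (section, room, status, due_date, level — PK (points, assignment_id, credits) and explicit NOT NULL columns excluded).
Total: 6 + 4 + 4 + 2 + 5 = 21.

21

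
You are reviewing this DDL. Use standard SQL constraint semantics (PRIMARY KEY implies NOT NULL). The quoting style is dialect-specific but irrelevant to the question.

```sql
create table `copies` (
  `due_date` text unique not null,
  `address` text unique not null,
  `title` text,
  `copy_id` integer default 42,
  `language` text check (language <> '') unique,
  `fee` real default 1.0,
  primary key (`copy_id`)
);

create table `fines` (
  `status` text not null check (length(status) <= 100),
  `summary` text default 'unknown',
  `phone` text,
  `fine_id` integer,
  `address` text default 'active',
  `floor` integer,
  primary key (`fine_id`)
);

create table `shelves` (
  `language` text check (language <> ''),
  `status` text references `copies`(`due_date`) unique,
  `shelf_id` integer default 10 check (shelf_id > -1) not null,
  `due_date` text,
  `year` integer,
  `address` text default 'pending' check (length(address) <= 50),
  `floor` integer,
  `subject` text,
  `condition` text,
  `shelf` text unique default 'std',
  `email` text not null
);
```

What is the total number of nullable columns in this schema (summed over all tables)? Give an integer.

copies: 3 nullable (title, language, fee — PK (copy_id) and explicit NOT NULL columns excluded).
fines: 4 nullable (summary, phone, address, floor — PK (fine_id) and explicit NOT NULL columns excluded).
shelves: 9 nullable (language, status, due_date, year, address, floor, subject, condition, shelf — PK none and explicit NOT NULL columns excluded).
Total: 3 + 4 + 9 = 16.

16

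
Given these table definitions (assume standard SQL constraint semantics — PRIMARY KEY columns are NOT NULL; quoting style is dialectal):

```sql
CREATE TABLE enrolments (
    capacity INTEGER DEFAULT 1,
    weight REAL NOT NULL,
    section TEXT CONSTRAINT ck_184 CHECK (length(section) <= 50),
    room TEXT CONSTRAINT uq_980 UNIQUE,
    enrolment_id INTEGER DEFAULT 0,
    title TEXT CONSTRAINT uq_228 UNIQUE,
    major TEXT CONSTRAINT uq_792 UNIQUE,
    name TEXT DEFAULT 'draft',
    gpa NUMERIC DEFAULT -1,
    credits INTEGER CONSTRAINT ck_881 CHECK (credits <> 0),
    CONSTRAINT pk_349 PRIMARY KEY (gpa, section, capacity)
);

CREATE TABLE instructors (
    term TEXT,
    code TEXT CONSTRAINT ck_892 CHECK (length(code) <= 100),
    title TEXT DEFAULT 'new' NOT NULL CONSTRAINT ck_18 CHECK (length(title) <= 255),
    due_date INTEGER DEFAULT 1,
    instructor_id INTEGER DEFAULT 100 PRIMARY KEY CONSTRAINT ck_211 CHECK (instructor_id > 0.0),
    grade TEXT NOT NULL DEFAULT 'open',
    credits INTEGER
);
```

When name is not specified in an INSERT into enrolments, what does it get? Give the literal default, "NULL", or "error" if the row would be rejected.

name has an explicit DEFAULT 'draft'.
When the column is omitted from an INSERT, that default is used.

'draft'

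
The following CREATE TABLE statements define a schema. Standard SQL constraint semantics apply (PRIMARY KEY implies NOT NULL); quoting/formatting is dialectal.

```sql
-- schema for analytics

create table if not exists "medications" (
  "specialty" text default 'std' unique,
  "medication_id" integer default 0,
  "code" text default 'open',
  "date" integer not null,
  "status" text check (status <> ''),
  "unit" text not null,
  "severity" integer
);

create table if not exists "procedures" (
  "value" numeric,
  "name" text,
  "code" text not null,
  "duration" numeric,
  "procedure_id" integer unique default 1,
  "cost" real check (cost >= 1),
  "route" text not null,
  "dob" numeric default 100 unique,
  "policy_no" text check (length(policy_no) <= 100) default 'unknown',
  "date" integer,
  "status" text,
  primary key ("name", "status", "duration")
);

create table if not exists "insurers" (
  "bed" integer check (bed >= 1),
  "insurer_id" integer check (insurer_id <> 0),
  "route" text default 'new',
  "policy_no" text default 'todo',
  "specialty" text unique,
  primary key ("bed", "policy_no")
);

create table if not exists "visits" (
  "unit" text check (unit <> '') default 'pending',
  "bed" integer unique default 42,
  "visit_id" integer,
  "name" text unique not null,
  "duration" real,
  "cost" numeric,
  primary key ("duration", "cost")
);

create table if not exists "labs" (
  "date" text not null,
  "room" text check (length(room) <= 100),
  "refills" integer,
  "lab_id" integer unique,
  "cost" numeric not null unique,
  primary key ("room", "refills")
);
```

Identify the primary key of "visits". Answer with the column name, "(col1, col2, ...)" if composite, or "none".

(duration, cost)

A table-level PRIMARY KEY clause names 2 columns: duration, cost.
This is a composite key — the combination is unique, not each column individually.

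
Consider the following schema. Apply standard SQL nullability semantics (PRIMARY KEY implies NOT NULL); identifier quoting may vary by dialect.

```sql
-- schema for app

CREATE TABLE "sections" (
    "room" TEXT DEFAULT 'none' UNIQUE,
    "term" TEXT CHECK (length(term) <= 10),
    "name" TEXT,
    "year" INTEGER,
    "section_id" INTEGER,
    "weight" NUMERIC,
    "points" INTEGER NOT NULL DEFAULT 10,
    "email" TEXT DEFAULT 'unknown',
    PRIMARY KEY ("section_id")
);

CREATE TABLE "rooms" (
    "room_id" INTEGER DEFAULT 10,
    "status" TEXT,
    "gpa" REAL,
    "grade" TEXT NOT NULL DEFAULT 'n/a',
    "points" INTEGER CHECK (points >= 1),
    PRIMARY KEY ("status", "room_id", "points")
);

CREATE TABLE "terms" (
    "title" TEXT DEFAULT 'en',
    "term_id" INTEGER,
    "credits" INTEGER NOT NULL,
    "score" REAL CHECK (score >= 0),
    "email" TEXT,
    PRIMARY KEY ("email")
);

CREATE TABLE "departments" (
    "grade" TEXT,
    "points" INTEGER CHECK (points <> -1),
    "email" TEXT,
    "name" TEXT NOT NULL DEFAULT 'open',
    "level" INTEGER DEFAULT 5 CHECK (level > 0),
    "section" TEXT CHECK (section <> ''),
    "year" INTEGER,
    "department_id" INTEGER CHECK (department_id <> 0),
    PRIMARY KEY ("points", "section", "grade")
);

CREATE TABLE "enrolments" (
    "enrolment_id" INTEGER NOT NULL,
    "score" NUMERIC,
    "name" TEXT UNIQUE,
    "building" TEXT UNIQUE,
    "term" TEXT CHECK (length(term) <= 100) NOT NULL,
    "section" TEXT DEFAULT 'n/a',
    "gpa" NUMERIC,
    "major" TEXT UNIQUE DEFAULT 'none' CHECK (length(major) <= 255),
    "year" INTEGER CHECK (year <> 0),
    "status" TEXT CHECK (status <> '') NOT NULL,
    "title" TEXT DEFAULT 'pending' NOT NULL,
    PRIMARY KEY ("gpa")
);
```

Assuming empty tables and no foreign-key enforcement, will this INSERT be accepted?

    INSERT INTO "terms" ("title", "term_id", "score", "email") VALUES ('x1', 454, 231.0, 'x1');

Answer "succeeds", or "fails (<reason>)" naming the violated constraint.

fails (NOT NULL on credits)

credits is omitted from the column list and has no DEFAULT, so it would receive NULL.
But credits is declared NOT NULL.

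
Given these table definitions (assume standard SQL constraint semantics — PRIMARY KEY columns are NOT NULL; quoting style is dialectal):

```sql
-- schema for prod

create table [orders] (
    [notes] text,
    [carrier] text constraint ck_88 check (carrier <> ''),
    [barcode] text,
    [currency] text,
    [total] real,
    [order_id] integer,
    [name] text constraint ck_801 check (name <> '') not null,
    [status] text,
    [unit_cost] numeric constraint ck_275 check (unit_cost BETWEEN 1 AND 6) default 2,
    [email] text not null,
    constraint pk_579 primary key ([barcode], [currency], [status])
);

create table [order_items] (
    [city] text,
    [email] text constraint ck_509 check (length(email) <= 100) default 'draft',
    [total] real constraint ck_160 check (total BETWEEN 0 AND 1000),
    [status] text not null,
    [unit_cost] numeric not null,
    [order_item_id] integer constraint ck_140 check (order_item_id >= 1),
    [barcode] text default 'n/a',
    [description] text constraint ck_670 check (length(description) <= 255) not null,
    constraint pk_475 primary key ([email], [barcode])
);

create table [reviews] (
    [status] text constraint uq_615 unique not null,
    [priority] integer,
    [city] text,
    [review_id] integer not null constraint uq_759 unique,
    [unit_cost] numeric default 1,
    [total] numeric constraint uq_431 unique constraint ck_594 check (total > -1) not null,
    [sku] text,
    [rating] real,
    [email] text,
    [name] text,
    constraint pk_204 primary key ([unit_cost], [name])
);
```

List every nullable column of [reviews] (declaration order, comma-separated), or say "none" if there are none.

priority, city, sku, rating, email

- status: declared NOT NULL → not nullable.
- priority: no NOT NULL constraint applies → nullable.
- city: no NOT NULL constraint applies → nullable.
- review_id: declared NOT NULL → not nullable.
- unit_cost: part of the PRIMARY KEY, which implies NOT NULL → not nullable.
- total: declared NOT NULL → not nullable.
- sku: no NOT NULL constraint applies → nullable.
- rating: no NOT NULL constraint applies → nullable.
- email: no NOT NULL constraint applies → nullable.
- name: part of the PRIMARY KEY, which implies NOT NULL → not nullable.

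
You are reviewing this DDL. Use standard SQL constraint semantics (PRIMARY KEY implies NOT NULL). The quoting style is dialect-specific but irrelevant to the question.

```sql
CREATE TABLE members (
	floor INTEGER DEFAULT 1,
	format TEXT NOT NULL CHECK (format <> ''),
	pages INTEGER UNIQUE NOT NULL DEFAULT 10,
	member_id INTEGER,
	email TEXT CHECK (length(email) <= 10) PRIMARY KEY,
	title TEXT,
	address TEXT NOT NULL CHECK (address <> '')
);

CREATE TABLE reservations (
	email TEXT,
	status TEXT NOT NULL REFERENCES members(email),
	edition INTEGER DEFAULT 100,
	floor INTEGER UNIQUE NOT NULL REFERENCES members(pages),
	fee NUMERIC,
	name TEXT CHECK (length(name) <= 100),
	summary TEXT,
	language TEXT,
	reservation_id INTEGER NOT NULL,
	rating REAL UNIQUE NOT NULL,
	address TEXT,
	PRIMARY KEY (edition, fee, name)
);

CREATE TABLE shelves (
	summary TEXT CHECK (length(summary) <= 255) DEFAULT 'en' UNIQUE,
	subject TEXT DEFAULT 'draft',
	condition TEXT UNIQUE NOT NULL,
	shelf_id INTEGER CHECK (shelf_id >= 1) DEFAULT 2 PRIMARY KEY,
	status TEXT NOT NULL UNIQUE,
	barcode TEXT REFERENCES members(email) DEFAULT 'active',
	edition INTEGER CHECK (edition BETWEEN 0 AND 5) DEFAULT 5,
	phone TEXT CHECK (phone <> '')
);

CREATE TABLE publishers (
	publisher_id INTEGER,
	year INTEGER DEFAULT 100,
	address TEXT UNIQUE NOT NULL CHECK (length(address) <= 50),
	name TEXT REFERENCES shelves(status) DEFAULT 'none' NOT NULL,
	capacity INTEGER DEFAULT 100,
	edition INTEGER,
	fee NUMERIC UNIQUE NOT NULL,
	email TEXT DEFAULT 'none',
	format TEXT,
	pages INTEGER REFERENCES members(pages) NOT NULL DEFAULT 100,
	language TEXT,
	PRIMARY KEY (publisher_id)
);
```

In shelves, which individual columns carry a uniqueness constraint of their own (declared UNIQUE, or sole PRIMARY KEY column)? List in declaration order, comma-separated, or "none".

summary, condition, shelf_id, status

- summary: declared UNIQUE → unique.
- subject: no UNIQUE or single-column PK constraint.
- condition: declared UNIQUE → unique.
- shelf_id: single-column PRIMARY KEY → unique.
- status: declared UNIQUE → unique.
- barcode: no UNIQUE or single-column PK constraint.
- edition: no UNIQUE or single-column PK constraint.
- phone: no UNIQUE or single-column PK constraint.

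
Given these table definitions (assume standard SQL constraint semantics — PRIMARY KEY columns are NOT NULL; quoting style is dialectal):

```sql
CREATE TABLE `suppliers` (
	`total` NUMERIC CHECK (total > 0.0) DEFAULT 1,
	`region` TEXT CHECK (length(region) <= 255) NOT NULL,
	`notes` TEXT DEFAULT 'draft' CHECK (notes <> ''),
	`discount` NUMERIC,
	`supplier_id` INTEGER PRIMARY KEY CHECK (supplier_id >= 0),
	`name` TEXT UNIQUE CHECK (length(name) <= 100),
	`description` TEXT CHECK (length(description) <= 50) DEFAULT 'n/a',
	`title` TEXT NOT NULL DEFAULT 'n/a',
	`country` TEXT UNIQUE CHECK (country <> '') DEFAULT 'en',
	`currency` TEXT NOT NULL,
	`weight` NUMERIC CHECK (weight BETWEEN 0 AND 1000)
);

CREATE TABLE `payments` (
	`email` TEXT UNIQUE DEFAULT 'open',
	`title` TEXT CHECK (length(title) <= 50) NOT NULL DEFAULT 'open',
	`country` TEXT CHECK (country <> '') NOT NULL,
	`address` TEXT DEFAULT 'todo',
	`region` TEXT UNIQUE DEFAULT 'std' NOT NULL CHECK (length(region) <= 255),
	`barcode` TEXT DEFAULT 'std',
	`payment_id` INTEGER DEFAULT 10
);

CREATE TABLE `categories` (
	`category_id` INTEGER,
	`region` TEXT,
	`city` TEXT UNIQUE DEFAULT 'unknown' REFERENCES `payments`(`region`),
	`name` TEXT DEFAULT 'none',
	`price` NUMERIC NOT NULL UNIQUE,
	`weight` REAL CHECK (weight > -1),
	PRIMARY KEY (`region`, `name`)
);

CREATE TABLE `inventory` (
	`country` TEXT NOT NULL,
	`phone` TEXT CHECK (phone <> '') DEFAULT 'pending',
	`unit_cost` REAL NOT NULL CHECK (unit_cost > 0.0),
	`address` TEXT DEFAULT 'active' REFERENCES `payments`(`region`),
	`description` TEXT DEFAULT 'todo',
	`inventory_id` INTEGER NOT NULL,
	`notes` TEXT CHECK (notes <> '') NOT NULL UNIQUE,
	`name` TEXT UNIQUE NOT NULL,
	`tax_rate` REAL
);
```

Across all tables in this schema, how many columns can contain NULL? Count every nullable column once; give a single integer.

suppliers: 7 nullable (total, notes, discount, name, description, country, weight — PK (supplier_id) and explicit NOT NULL columns excluded).
payments: 4 nullable (email, address, barcode, payment_id — PK none and explicit NOT NULL columns excluded).
categories: 3 nullable (category_id, city, weight — PK (region, name) and explicit NOT NULL columns excluded).
inventory: 4 nullable (phone, address, description, tax_rate — PK none and explicit NOT NULL columns excluded).
Total: 7 + 4 + 3 + 4 = 18.

18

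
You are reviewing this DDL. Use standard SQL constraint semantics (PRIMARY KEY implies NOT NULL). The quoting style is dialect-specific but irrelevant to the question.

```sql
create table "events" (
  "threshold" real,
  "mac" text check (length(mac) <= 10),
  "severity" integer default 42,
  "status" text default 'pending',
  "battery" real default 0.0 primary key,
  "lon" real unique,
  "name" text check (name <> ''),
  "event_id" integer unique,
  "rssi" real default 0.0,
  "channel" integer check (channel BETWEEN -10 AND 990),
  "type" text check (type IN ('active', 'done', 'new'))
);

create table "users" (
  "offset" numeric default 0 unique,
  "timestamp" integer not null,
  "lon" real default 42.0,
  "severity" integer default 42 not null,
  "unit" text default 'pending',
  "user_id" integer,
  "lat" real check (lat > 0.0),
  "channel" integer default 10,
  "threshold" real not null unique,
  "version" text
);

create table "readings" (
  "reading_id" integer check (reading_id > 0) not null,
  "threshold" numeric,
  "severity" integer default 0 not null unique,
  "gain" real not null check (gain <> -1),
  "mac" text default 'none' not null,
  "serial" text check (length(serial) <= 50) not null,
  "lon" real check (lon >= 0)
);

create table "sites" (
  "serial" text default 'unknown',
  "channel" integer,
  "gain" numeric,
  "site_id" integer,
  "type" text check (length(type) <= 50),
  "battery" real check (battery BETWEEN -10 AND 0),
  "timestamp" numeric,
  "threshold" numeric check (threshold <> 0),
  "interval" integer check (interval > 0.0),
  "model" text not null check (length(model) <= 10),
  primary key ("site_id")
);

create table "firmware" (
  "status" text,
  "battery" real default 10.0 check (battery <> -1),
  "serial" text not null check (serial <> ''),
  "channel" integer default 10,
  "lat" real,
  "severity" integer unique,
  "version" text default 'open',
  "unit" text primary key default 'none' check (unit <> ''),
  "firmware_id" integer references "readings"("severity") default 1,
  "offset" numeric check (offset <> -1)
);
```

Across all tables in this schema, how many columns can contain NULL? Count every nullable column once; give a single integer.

35

events: 10 nullable (threshold, mac, severity, status, lon, name, event_id, rssi, channel, type — PK (battery) and explicit NOT NULL columns excluded).
users: 7 nullable (offset, lon, unit, user_id, lat, channel, version — PK none and explicit NOT NULL columns excluded).
readings: 2 nullable (threshold, lon — PK none and explicit NOT NULL columns excluded).
sites: 8 nullable (serial, channel, gain, type, battery, timestamp, threshold, interval — PK (site_id) and explicit NOT NULL columns excluded).
firmware: 8 nullable (status, battery, channel, lat, severity, version, firmware_id, offset — PK (unit) and explicit NOT NULL columns excluded).
Total: 10 + 7 + 2 + 8 + 8 = 35.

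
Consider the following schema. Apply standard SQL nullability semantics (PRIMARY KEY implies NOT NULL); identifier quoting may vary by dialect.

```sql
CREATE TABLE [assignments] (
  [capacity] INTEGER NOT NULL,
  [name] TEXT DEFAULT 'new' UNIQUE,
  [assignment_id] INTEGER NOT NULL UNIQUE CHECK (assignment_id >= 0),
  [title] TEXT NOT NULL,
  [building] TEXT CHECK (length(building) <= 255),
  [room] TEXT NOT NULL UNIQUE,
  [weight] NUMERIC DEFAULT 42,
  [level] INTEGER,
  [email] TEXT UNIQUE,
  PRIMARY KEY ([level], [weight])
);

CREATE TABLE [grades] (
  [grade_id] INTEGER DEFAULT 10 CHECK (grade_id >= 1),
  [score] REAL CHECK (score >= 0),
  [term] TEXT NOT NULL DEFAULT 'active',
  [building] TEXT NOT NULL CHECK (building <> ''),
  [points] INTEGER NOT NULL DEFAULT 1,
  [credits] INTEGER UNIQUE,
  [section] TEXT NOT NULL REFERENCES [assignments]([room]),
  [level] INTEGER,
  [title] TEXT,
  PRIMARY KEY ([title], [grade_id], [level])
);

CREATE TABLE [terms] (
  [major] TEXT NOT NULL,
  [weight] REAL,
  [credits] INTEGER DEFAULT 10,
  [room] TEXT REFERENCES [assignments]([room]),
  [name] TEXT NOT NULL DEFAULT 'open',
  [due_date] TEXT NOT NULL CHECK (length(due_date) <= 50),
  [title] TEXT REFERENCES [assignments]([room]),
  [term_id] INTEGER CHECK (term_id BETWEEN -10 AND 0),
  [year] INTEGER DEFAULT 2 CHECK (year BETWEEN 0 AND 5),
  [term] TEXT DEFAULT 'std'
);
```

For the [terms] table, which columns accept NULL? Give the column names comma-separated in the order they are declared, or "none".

- major: declared NOT NULL → not nullable.
- weight: no NOT NULL constraint applies → nullable.
- credits: DEFAULT only fills an omitted column; an explicit NULL is still allowed → nullable.
- room: a foreign key column may be NULL unless separately constrained → nullable.
- name: declared NOT NULL → not nullable.
- due_date: declared NOT NULL → not nullable.
- title: a foreign key column may be NULL unless separately constrained → nullable.
- term_id: CHECK does not forbid NULL (a CHECK constraint passes when its expression is NULL) → nullable.
- year: CHECK does not forbid NULL (a CHECK constraint passes when its expression is NULL) → nullable.
- term: DEFAULT only fills an omitted column; an explicit NULL is still allowed → nullable.

weight, credits, room, title, term_id, year, term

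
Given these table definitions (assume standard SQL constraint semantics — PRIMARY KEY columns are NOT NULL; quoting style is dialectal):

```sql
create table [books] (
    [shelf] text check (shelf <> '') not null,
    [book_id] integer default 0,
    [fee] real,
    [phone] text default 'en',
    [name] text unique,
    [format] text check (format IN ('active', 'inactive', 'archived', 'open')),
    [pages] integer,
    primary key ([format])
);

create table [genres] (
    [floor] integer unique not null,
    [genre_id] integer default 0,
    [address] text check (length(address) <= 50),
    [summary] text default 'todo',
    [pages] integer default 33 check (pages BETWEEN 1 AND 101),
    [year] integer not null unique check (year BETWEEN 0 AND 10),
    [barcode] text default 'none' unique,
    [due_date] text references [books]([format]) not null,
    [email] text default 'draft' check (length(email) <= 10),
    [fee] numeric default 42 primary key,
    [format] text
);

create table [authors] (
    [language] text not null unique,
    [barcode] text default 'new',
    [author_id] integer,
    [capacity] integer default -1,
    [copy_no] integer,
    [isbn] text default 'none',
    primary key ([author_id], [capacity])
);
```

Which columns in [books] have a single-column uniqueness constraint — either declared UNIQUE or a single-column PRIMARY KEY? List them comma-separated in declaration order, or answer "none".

name, format

- shelf: no UNIQUE or single-column PK constraint.
- book_id: no UNIQUE or single-column PK constraint.
- fee: no UNIQUE or single-column PK constraint.
- phone: no UNIQUE or single-column PK constraint.
- name: declared UNIQUE → unique.
- format: single-column PRIMARY KEY → unique.
- pages: no UNIQUE or single-column PK constraint.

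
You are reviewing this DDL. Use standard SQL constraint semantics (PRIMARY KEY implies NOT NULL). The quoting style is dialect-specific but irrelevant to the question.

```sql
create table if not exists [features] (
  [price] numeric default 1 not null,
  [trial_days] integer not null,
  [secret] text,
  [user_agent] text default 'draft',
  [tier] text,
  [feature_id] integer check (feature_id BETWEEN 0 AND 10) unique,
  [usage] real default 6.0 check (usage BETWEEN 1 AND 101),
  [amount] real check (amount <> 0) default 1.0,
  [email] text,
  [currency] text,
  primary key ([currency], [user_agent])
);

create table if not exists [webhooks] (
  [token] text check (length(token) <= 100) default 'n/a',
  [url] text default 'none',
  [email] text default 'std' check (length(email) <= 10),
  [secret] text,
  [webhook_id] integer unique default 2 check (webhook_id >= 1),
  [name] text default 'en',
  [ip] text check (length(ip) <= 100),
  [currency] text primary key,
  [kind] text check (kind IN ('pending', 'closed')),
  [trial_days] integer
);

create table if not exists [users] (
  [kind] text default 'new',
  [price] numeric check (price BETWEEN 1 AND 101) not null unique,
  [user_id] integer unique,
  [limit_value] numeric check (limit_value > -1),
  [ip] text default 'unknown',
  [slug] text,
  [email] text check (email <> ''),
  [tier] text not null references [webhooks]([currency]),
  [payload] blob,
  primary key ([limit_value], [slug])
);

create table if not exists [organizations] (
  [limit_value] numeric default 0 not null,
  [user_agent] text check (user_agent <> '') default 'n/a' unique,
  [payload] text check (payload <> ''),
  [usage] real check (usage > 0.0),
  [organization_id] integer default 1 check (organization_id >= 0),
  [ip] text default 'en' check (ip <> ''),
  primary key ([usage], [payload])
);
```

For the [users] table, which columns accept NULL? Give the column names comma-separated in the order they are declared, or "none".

kind, user_id, ip, email, payload

- kind: DEFAULT only fills an omitted column; an explicit NULL is still allowed → nullable.
- price: declared NOT NULL → not nullable.
- user_id: UNIQUE does not imply NOT NULL → nullable.
- limit_value: part of the PRIMARY KEY, which implies NOT NULL → not nullable.
- ip: DEFAULT only fills an omitted column; an explicit NULL is still allowed → nullable.
- slug: part of the PRIMARY KEY, which implies NOT NULL → not nullable.
- email: CHECK does not forbid NULL (a CHECK constraint passes when its expression is NULL) → nullable.
- tier: declared NOT NULL → not nullable.
- payload: no NOT NULL constraint applies → nullable.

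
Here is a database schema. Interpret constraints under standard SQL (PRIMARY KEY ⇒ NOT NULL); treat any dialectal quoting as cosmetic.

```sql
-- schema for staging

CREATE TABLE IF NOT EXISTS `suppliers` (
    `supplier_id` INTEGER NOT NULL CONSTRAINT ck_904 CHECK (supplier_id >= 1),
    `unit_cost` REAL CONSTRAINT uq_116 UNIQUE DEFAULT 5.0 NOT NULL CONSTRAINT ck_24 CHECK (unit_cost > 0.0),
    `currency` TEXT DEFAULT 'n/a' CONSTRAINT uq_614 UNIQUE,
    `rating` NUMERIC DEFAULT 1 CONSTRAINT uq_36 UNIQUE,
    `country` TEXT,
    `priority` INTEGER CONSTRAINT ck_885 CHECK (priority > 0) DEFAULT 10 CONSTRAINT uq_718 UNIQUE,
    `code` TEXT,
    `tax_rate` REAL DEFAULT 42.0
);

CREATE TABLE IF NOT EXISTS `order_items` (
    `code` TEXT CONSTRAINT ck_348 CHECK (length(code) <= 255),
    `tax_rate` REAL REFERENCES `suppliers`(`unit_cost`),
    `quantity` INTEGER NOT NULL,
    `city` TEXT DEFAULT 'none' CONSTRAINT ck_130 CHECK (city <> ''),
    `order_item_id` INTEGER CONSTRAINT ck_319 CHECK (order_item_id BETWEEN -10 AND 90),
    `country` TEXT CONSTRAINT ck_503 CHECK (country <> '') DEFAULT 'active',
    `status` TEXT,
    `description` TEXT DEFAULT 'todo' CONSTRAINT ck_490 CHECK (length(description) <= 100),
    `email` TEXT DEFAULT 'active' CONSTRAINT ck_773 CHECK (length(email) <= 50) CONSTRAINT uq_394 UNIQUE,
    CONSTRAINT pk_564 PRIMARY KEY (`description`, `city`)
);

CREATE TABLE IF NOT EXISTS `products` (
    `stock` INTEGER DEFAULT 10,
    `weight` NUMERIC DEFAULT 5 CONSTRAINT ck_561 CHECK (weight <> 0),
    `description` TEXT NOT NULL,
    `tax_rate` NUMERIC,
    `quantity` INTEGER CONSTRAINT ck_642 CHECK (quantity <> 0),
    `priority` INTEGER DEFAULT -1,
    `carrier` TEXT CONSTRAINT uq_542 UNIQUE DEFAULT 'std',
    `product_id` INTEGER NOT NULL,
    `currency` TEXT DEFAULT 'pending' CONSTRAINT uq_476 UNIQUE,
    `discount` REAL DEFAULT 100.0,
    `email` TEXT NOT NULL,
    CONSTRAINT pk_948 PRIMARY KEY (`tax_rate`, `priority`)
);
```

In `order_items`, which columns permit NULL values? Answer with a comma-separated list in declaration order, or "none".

code, tax_rate, order_item_id, country, status, email

- code: CHECK does not forbid NULL (a CHECK constraint passes when its expression is NULL) → nullable.
- tax_rate: a foreign key column may be NULL unless separately constrained → nullable.
- quantity: declared NOT NULL → not nullable.
- city: part of the PRIMARY KEY, which implies NOT NULL → not nullable.
- order_item_id: CHECK does not forbid NULL (a CHECK constraint passes when its expression is NULL) → nullable.
- country: CHECK does not forbid NULL (a CHECK constraint passes when its expression is NULL) → nullable.
- status: no NOT NULL constraint applies → nullable.
- description: part of the PRIMARY KEY, which implies NOT NULL → not nullable.
- email: CHECK does not forbid NULL (a CHECK constraint passes when its expression is NULL) → nullable.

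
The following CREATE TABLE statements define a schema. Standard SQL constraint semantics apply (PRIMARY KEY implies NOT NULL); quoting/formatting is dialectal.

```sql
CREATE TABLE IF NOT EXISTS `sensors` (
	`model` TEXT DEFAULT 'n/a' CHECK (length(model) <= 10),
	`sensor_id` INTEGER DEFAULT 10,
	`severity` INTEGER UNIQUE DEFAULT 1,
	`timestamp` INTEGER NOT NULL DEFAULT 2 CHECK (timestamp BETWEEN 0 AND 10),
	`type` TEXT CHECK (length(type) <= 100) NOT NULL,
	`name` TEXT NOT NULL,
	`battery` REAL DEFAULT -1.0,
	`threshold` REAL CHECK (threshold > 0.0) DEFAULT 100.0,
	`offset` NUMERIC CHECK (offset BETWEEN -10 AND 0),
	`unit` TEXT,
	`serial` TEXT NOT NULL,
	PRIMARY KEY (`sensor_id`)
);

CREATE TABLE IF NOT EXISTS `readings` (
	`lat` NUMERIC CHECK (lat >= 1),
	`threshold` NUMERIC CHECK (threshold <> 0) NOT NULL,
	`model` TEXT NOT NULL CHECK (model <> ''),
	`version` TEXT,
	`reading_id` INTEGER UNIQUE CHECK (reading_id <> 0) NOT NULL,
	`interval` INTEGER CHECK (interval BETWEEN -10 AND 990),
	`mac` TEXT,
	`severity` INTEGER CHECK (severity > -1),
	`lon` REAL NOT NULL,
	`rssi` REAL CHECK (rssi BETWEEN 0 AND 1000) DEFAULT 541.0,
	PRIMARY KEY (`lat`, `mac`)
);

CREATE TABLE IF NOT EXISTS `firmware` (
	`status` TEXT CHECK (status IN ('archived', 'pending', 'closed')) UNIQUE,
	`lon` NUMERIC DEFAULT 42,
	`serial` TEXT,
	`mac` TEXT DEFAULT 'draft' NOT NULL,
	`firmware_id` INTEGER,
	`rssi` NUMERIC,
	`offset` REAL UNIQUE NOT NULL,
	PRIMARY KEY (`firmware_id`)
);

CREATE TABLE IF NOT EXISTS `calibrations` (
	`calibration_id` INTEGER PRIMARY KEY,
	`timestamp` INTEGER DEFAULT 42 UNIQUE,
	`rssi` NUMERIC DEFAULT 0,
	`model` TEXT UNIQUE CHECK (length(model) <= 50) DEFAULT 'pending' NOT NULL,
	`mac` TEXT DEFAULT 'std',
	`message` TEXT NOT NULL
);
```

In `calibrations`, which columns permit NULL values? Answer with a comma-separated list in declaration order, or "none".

- calibration_id: part of the PRIMARY KEY, which implies NOT NULL → not nullable.
- timestamp: UNIQUE does not imply NOT NULL → nullable.
- rssi: DEFAULT only fills an omitted column; an explicit NULL is still allowed → nullable.
- model: declared NOT NULL → not nullable.
- mac: DEFAULT only fills an omitted column; an explicit NULL is still allowed → nullable.
- message: declared NOT NULL → not nullable.

timestamp, rssi, mac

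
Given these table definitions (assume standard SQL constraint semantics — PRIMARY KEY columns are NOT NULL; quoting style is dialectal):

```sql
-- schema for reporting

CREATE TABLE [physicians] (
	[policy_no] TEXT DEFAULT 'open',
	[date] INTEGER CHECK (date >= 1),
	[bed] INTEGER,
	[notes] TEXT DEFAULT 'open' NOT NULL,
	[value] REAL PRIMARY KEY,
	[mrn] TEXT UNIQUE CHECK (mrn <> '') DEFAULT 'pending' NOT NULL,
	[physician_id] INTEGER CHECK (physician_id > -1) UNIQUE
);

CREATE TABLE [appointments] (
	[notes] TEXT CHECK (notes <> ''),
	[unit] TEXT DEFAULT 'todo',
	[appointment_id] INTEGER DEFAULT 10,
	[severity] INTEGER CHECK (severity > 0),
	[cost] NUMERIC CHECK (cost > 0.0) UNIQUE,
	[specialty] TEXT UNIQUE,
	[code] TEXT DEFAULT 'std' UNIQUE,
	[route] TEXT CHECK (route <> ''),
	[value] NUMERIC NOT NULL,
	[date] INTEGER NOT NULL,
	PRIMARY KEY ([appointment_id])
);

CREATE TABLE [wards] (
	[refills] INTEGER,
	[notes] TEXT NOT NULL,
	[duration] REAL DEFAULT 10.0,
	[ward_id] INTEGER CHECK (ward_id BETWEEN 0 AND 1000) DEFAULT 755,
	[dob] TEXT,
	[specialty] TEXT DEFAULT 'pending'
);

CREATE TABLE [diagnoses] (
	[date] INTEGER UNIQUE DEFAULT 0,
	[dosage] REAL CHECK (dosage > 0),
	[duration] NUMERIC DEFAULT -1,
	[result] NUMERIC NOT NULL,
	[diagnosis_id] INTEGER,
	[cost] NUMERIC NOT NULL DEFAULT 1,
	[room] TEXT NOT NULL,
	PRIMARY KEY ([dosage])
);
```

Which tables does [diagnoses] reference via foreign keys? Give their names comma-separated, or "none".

none

No column in diagnoses has a REFERENCES clause.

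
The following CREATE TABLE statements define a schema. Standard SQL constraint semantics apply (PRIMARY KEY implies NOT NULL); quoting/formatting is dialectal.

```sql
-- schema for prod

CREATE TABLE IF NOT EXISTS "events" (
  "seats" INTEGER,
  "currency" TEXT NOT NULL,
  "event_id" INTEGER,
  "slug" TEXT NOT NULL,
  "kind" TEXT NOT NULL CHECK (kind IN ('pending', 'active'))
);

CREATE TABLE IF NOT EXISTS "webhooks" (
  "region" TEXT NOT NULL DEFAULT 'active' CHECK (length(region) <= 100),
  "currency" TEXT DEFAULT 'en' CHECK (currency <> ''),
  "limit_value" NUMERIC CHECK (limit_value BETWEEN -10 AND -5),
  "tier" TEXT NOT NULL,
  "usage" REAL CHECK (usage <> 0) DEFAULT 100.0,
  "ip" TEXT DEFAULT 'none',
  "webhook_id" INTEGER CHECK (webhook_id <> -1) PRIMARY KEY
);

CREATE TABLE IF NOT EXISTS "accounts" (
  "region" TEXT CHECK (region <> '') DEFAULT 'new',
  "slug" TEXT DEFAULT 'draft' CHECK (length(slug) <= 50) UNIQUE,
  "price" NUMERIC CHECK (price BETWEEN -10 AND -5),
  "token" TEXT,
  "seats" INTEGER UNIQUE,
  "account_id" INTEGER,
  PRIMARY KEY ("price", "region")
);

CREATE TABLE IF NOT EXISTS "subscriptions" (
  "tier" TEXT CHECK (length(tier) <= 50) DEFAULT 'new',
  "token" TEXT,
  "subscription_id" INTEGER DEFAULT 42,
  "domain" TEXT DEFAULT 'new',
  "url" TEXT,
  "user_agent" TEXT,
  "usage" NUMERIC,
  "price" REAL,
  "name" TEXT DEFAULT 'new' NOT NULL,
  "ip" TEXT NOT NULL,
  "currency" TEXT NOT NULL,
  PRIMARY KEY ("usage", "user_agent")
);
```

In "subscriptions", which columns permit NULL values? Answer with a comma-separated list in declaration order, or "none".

tier, token, subscription_id, domain, url, price

- tier: CHECK does not forbid NULL (a CHECK constraint passes when its expression is NULL) → nullable.
- token: no NOT NULL constraint applies → nullable.
- subscription_id: DEFAULT only fills an omitted column; an explicit NULL is still allowed → nullable.
- domain: DEFAULT only fills an omitted column; an explicit NULL is still allowed → nullable.
- url: no NOT NULL constraint applies → nullable.
- user_agent: part of the PRIMARY KEY, which implies NOT NULL → not nullable.
- usage: part of the PRIMARY KEY, which implies NOT NULL → not nullable.
- price: no NOT NULL constraint applies → nullable.
- name: declared NOT NULL → not nullable.
- ip: declared NOT NULL → not nullable.
- currency: declared NOT NULL → not nullable.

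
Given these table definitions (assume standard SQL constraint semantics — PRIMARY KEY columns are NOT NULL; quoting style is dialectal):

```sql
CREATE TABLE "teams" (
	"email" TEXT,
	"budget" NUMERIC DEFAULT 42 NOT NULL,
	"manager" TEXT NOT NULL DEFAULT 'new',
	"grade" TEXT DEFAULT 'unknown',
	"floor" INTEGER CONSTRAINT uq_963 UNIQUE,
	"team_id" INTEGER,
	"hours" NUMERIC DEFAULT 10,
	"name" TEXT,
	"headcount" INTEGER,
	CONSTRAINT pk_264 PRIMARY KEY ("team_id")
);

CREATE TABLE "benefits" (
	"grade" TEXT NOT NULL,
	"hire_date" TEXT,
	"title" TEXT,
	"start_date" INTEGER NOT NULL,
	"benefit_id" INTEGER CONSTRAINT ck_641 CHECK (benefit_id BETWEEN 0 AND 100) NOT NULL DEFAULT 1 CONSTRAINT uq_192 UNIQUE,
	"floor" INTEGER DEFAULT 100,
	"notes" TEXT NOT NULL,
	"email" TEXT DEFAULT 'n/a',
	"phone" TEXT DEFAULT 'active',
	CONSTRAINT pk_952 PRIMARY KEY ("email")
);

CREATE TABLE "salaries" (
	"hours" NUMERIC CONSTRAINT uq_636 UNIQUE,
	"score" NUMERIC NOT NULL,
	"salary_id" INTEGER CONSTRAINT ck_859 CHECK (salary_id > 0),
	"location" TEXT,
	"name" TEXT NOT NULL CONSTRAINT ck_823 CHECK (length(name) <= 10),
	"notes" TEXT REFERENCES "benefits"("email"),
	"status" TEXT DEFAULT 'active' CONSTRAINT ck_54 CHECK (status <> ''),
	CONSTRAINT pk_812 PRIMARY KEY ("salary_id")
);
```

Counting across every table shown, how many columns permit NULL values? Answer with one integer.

14

teams: 6 nullable (email, grade, floor, hours, name, headcount — PK (team_id) and explicit NOT NULL columns excluded).
benefits: 4 nullable (hire_date, title, floor, phone — PK (email) and explicit NOT NULL columns excluded).
salaries: 4 nullable (hours, location, notes, status — PK (salary_id) and explicit NOT NULL columns excluded).
Total: 6 + 4 + 4 = 14.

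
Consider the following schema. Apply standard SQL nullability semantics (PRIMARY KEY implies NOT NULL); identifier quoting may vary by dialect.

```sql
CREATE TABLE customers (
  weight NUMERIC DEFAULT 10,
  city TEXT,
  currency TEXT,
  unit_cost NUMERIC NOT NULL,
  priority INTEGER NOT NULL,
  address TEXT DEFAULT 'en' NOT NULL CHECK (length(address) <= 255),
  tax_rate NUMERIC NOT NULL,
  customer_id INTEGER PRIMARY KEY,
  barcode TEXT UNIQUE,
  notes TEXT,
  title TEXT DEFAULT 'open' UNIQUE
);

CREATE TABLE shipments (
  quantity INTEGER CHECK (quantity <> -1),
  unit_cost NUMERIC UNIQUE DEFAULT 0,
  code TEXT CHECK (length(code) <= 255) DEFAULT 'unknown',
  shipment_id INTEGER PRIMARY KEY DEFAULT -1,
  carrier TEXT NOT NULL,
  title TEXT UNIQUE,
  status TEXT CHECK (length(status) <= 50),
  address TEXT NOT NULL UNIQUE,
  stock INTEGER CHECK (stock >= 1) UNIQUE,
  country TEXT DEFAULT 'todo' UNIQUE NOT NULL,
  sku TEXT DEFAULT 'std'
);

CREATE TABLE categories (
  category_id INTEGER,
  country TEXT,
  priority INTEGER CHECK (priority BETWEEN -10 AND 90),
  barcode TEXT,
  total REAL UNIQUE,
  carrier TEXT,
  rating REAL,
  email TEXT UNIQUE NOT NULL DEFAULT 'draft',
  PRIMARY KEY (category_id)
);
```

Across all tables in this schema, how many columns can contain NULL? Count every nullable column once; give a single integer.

19

customers: 6 nullable (weight, city, currency, barcode, notes, title — PK (customer_id) and explicit NOT NULL columns excluded).
shipments: 7 nullable (quantity, unit_cost, code, title, status, stock, sku — PK (shipment_id) and explicit NOT NULL columns excluded).
categories: 6 nullable (country, priority, barcode, total, carrier, rating — PK (category_id) and explicit NOT NULL columns excluded).
Total: 6 + 7 + 6 = 19.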